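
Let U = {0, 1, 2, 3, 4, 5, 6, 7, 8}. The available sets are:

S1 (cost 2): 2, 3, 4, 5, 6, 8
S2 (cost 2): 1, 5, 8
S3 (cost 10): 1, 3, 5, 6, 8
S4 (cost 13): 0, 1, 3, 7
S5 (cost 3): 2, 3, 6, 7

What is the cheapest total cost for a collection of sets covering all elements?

S1, S4 cover every element at cost 2 + 13 = 15.
Any cover uses at least 2 sets; among all covering selections none totals below 15.
Greedy by coverage-per-cost would pick S1, S2, S5, S4 for 20 — worse than the optimum 15.

15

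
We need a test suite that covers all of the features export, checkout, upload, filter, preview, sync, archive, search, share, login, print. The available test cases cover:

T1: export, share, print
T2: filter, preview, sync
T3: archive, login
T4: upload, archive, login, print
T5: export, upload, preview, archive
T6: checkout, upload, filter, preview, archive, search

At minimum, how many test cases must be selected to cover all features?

T1, T2, T3, T6 together cover {export, checkout, upload, filter, preview, sync, archive, search, share, login, print} — every feature.
No 3 of the 6 test cases cover everything (all 20 triples fall short), so 4 is minimum.

4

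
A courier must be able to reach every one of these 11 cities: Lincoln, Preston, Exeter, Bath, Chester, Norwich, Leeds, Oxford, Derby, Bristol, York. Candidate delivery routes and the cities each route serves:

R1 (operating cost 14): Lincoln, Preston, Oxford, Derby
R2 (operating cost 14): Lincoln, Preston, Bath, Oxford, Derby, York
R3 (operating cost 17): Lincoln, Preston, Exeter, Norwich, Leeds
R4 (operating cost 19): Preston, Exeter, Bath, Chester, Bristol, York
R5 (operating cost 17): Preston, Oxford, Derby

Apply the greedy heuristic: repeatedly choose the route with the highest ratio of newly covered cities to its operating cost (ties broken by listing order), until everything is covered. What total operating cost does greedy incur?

50

Pick 1: R2 adds 6 new (Lincoln, Preston, Bath, Oxford, Derby, York) at operating cost 14 (ratio 6/14).
Pick 2: R3 adds 3 new (Exeter, Norwich, Leeds) at operating cost 17 (ratio 3/17).
Pick 3: R4 adds 2 new (Chester, Bristol) at operating cost 19 (ratio 2/19).
Greedy total operating cost: 14 + 17 + 19 = 50.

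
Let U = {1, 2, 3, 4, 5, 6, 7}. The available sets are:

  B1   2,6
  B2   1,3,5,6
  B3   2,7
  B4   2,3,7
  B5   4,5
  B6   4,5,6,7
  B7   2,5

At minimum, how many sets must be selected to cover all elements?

3

B1, B2, B6 together cover {1, 2, 3, 4, 5, 6, 7} — every element.
No 2 of the 7 sets cover everything (all 21 pairs fall short), so 3 is minimum.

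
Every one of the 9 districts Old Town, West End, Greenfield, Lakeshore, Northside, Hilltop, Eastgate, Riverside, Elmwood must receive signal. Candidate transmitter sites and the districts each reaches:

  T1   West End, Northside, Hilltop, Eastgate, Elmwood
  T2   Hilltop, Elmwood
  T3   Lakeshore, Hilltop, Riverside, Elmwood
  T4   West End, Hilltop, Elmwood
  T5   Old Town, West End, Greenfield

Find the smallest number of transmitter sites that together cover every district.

3

T1, T3, T5 together cover {Old Town, West End, Greenfield, Lakeshore, Northside, Hilltop, Eastgate, Riverside, Elmwood} — every district.
No 2 of the 5 transmitter sites cover everything (all 10 pairs fall short), so 3 is minimum.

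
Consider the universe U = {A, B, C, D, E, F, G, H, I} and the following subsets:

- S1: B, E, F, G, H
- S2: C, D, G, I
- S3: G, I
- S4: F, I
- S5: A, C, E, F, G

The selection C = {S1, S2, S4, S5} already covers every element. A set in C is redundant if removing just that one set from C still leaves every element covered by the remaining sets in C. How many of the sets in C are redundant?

Drop S1: B, H uncovered — not redundant.
Drop S2: D uncovered — not redundant.
Drop S4: the rest still cover every element — redundant.
Drop S5: A uncovered — not redundant.
1 redundant: S4.

1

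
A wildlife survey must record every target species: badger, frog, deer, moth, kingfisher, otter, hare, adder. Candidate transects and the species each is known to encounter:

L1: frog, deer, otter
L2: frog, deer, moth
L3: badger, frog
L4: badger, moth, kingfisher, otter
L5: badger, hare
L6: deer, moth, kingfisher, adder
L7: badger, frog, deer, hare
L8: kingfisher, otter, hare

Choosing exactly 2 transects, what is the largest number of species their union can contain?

Choosing L4, L7 covers {badger, frog, deer, moth, kingfisher, otter, hare} — 7 species.
No choice of 2 transects does better; here adder is left uncovered.

7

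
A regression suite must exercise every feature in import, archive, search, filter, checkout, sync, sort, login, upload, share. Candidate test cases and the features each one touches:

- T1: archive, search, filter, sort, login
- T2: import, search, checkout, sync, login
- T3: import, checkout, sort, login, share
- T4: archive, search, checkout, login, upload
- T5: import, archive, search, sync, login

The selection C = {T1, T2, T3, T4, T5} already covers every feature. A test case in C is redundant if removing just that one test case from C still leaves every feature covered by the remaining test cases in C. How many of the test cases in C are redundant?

Drop T1: filter uncovered — not redundant.
Drop T2: the rest still cover every feature — redundant.
Drop T3: share uncovered — not redundant.
Drop T4: upload uncovered — not redundant.
Drop T5: the rest still cover every feature — redundant.
2 redundant: T2, T5.

2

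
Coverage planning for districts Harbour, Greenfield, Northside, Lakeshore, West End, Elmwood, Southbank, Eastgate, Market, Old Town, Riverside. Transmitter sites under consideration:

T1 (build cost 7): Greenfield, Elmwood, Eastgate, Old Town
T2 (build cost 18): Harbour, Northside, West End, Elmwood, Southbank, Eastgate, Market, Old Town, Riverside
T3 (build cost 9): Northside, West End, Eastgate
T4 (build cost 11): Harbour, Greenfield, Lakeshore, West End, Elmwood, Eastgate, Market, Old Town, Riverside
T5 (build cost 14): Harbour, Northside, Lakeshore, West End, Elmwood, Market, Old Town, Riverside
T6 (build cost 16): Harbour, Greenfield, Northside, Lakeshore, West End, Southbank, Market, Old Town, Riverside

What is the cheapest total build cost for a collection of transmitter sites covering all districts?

T1, T6 cover every district at build cost 7 + 16 = 23.
Any cover uses at least 2 transmitter sites; among all covering selections none totals below 23.

23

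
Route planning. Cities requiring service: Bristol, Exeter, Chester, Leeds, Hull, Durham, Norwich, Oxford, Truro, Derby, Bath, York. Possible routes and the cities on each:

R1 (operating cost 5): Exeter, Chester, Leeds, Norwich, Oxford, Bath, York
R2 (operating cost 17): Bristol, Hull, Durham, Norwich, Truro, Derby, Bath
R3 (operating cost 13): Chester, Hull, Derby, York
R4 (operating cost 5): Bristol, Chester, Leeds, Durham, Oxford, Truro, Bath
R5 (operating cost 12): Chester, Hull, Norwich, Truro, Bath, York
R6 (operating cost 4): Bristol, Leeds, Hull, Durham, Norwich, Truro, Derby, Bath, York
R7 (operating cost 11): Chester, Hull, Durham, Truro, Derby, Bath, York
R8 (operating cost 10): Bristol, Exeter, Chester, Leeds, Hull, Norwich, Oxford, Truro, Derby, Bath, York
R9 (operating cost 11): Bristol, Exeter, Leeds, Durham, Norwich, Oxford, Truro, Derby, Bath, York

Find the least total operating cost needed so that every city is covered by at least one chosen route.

R1, R6 cover every city at operating cost 5 + 4 = 9.
Any cover uses at least 2 routes; among all covering selections none totals below 9.

9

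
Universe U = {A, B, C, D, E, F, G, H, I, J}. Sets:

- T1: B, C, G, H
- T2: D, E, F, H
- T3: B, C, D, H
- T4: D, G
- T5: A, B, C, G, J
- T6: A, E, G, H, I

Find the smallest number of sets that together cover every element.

3

T2, T5, T6 together cover {A, B, C, D, E, F, G, H, I, J} — every element.
No 2 of the 6 sets cover everything (all 15 pairs fall short), so 3 is minimum.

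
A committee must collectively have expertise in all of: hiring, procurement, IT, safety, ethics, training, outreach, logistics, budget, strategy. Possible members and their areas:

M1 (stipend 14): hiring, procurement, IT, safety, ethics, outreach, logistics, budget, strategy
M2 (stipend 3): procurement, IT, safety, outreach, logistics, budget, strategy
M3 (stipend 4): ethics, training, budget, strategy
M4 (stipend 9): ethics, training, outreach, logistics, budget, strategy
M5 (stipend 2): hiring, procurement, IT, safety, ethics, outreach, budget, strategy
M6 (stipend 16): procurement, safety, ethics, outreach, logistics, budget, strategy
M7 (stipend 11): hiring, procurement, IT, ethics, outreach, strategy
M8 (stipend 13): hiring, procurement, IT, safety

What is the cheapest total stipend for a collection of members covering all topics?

M2, M3, M5 cover every topic at stipend 3 + 4 + 2 = 9.
Any cover uses at least 2 members; among all covering selections none totals below 9.

9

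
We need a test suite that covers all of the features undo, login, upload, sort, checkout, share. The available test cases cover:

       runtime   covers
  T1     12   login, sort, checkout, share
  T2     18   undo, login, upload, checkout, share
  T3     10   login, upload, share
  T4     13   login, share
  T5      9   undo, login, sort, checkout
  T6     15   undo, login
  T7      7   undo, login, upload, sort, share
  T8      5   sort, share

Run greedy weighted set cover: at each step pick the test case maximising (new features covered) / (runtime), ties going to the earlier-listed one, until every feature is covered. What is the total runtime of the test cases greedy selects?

16

Pick 1: T7 adds 5 new (undo, login, upload, sort, share) at runtime 7 (ratio 5/7).
Pick 2: T5 adds 1 new (checkout) at runtime 9 (ratio 1/9).
Greedy total runtime: 7 + 9 = 16.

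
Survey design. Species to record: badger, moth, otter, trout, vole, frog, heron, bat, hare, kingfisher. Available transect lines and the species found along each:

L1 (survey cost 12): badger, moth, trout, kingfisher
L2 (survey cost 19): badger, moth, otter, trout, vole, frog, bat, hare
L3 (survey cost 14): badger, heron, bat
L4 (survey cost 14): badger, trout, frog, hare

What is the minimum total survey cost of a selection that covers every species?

L1, L2, L3 cover every species at survey cost 12 + 19 + 14 = 45.
Any cover uses at least 3 transects; among all covering selections none totals below 45.

45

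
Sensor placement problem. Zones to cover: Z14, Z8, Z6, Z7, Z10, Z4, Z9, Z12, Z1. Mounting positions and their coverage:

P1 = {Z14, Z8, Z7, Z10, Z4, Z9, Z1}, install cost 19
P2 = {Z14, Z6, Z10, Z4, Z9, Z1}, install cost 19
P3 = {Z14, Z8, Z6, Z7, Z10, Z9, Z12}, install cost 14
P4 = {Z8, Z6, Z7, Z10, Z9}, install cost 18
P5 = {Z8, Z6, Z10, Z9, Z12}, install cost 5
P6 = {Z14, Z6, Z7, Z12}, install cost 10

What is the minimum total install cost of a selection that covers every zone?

P1, P5 cover every zone at install cost 19 + 5 = 24.
Any cover uses at least 2 sensor positions; among all covering selections none totals below 24.

24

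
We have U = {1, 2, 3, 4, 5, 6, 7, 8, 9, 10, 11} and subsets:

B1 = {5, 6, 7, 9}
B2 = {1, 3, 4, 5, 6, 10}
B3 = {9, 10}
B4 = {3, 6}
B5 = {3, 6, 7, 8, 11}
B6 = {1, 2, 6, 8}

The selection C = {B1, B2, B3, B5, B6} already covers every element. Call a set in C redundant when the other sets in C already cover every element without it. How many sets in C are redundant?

Drop B1: the rest still cover every element — redundant.
Drop B2: 4 uncovered — not redundant.
Drop B3: the rest still cover every element — redundant.
Drop B5: 11 uncovered — not redundant.
Drop B6: 2 uncovered — not redundant.
2 redundant: B1, B3.

2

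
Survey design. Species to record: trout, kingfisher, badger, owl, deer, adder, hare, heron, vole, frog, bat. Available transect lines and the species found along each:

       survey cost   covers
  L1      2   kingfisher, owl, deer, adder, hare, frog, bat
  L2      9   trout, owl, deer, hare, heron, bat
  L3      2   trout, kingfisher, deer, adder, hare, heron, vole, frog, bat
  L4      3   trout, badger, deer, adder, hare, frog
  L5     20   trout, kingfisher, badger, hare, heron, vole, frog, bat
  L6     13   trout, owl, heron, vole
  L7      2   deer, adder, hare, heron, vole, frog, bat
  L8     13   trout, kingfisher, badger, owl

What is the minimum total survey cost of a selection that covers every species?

L1, L3, L4 cover every species at survey cost 2 + 2 + 3 = 7.
Any cover uses at least 2 transects; among all covering selections none totals below 7.

7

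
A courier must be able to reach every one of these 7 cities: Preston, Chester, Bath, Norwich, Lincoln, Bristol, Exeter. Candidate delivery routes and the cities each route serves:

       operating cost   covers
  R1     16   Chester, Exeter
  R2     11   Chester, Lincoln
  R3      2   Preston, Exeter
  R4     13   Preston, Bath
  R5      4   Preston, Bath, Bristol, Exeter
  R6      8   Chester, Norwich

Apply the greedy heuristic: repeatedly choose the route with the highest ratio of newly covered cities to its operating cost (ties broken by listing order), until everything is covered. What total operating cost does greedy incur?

Pick 1: R3 adds 2 new (Preston, Exeter) at operating cost 2 (ratio 2/2).
Pick 2: R5 adds 2 new (Bath, Bristol) at operating cost 4 (ratio 2/4).
Pick 3: R6 adds 2 new (Chester, Norwich) at operating cost 8 (ratio 2/8).
Pick 4: R2 adds 1 new (Lincoln) at operating cost 11 (ratio 1/11).
Greedy total operating cost: 2 + 4 + 8 + 11 = 25. (The true optimum is 23, so greedy overshoots here.)

25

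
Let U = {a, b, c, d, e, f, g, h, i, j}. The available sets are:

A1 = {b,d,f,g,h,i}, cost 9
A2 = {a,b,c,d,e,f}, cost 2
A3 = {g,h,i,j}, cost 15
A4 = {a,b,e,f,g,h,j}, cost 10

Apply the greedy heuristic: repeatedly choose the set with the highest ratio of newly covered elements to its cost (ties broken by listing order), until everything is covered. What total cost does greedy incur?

21

Pick 1: A2 adds 6 new (a, b, c, d, e, f) at cost 2 (ratio 6/2).
Pick 2: A1 adds 3 new (g, h, i) at cost 9 (ratio 3/9).
Pick 3: A4 adds 1 new (j) at cost 10 (ratio 1/10).
Greedy total cost: 2 + 9 + 10 = 21. (The true optimum is 17, so greedy overshoots here.)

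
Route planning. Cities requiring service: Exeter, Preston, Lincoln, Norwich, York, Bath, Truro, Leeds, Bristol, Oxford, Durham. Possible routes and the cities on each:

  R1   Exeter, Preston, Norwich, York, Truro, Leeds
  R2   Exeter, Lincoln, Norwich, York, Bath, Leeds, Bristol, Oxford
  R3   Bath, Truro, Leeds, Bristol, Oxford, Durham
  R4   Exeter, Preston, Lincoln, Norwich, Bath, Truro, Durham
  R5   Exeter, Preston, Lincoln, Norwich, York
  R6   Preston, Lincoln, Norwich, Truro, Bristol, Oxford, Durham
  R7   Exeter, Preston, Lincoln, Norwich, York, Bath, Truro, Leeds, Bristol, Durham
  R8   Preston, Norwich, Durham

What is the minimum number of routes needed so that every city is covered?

R2, R4 together cover {Exeter, Preston, Lincoln, Norwich, York, Bath, Truro, Leeds, Bristol, Oxford, Durham} — every city.
No single route contains all 11 cities, so 2 is optimal.

2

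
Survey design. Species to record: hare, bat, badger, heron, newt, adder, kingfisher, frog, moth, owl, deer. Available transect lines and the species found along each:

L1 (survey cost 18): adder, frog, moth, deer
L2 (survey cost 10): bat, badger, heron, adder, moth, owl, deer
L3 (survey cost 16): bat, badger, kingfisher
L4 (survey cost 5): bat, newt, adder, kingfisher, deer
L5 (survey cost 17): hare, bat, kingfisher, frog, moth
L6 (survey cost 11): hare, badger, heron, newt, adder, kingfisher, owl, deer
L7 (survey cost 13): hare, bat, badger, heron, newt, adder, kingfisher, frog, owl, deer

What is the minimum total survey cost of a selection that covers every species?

23

L2, L7 cover every species at survey cost 10 + 13 = 23.
Any cover uses at least 2 transects; among all covering selections none totals below 23.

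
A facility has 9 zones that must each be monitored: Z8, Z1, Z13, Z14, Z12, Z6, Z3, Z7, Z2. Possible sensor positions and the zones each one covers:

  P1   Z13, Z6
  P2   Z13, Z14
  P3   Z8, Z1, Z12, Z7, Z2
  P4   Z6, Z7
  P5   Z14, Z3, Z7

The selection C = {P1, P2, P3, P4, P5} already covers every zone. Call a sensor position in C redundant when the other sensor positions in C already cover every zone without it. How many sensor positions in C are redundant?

Drop P1: the rest still cover every zone — redundant.
Drop P2: the rest still cover every zone — redundant.
Drop P3: Z8, Z1, Z12, Z2 uncovered — not redundant.
Drop P4: the rest still cover every zone — redundant.
Drop P5: Z3 uncovered — not redundant.
3 redundant: P1, P2, P4.

3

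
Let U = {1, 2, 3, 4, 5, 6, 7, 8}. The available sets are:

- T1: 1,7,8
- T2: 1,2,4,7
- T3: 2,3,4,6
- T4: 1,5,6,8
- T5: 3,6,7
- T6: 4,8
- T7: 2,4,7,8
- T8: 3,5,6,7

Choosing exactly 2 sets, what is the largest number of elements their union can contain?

Choosing T1, T3 covers {1, 2, 3, 4, 6, 7, 8} — 7 elements.
No choice of 2 sets does better; here 5 is left uncovered.

7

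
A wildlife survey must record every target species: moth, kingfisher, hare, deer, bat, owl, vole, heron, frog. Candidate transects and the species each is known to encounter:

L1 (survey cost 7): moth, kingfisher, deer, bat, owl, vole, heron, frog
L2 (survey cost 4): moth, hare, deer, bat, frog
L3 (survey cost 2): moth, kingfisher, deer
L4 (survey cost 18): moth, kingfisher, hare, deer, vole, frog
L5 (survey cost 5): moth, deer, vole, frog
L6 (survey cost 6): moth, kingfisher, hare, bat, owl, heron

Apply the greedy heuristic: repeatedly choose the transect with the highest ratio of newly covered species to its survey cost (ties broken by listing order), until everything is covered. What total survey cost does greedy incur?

13

Pick 1: L3 adds 3 new (moth, kingfisher, deer) at survey cost 2 (ratio 3/2).
Pick 2: L2 adds 3 new (hare, bat, frog) at survey cost 4 (ratio 3/4).
Pick 3: L1 adds 3 new (owl, vole, heron) at survey cost 7 (ratio 3/7).
Greedy total survey cost: 2 + 4 + 7 = 13. (The true optimum is 11, so greedy overshoots here.)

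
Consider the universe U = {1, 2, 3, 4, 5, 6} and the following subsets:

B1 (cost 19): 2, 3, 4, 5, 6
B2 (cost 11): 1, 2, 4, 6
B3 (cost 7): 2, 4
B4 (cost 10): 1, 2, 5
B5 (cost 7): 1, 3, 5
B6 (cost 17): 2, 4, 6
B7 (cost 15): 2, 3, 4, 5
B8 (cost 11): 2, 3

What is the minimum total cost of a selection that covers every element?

18

B2, B5 cover every element at cost 11 + 7 = 18.
Any cover uses at least 2 sets; among all covering selections none totals below 18.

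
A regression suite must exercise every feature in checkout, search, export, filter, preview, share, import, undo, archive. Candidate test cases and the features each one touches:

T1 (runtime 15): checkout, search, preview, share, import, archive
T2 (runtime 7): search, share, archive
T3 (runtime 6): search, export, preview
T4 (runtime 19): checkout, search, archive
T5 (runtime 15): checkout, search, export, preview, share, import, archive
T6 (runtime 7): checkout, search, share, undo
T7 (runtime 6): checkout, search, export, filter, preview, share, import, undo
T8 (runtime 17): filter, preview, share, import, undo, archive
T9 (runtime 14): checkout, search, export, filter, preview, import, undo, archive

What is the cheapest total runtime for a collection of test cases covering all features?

13

T2, T7 cover every feature at runtime 7 + 6 = 13.
Any cover uses at least 2 test cases; among all covering selections none totals below 13.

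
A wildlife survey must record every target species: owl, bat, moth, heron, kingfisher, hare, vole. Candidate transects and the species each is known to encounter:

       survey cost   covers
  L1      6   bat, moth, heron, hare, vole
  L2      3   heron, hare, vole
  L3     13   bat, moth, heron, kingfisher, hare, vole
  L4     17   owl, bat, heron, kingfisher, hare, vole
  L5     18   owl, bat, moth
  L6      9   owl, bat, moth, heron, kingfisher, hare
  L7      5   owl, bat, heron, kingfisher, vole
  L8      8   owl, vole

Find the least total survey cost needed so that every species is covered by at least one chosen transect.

L1, L7 cover every species at survey cost 6 + 5 = 11.
Any cover uses at least 2 transects; among all covering selections none totals below 11.
Greedy by coverage-per-survey cost would pick L2, L7, L1 for 14 — worse than the optimum 11.

11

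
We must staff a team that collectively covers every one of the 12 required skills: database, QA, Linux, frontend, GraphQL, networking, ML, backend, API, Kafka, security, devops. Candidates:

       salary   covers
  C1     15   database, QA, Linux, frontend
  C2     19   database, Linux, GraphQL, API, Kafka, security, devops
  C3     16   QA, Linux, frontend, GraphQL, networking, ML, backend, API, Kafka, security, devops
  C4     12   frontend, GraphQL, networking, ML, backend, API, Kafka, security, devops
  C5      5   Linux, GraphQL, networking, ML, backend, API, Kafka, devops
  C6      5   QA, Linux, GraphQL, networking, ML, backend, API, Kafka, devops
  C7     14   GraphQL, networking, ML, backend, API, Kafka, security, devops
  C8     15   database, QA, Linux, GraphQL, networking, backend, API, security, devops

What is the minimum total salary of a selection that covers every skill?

27

C1, C4 cover every skill at salary 15 + 12 = 27.
Any cover uses at least 2 candidates; among all covering selections none totals below 27.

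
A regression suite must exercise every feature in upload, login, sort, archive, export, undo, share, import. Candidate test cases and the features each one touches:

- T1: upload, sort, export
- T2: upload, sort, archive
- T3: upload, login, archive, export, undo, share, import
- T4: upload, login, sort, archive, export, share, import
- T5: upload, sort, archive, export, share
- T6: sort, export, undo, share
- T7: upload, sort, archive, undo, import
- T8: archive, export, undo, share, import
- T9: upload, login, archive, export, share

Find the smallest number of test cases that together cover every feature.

2

T1, T3 together cover {upload, login, sort, archive, export, undo, share, import} — every feature.
No single test case contains all 8 features, so 2 is optimal.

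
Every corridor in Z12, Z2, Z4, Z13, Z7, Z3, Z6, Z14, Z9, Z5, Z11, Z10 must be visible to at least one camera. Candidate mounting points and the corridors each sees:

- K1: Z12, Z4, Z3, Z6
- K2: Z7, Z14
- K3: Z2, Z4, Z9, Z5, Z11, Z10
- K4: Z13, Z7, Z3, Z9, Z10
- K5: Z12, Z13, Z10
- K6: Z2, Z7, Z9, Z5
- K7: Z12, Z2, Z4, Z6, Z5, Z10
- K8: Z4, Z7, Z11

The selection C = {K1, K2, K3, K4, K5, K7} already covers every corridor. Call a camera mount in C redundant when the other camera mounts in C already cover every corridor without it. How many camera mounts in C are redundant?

Drop K1: the rest still cover every corridor — redundant.
Drop K2: Z14 uncovered — not redundant.
Drop K3: Z11 uncovered — not redundant.
Drop K4: the rest still cover every corridor — redundant.
Drop K5: the rest still cover every corridor — redundant.
Drop K7: the rest still cover every corridor — redundant.
4 redundant: K1, K4, K5, K7.

4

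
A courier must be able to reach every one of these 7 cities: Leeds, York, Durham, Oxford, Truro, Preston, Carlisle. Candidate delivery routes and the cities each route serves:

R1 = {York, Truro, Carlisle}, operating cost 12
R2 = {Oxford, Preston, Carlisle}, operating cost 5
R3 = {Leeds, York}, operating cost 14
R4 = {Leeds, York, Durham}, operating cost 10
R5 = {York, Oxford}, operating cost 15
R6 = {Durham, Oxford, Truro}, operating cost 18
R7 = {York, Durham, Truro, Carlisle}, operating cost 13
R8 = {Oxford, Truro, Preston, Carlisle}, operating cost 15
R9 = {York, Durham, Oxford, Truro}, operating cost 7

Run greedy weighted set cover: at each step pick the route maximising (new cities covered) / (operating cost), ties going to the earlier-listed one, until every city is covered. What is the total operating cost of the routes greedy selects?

Pick 1: R2 adds 3 new (Oxford, Preston, Carlisle) at operating cost 5 (ratio 3/5).
Pick 2: R9 adds 3 new (York, Durham, Truro) at operating cost 7 (ratio 3/7).
Pick 3: R4 adds 1 new (Leeds) at operating cost 10 (ratio 1/10).
Greedy total operating cost: 5 + 7 + 10 = 22.

22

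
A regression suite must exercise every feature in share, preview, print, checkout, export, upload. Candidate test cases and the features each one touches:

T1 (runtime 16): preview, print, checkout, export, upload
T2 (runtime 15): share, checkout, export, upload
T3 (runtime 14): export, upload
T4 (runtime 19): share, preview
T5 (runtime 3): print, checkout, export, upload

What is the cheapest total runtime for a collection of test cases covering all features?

22

T4, T5 cover every feature at runtime 19 + 3 = 22.
Any cover uses at least 2 test cases; among all covering selections none totals below 22.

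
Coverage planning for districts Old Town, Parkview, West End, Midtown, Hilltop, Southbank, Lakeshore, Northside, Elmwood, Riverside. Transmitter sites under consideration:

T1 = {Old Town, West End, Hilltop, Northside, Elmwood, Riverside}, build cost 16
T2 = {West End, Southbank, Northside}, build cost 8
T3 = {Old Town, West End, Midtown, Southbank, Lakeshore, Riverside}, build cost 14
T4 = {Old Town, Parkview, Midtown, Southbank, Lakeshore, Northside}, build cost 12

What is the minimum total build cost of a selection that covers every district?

T1, T4 cover every district at build cost 16 + 12 = 28.
Any cover uses at least 2 transmitter sites; among all covering selections none totals below 28.

28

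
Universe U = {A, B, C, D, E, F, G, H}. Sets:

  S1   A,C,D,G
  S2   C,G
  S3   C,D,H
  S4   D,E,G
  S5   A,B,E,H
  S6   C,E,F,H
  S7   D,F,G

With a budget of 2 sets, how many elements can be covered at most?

7

Choosing S1, S5 covers {A, B, C, D, E, G, H} — 7 elements.
No choice of 2 sets does better; here F is left uncovered.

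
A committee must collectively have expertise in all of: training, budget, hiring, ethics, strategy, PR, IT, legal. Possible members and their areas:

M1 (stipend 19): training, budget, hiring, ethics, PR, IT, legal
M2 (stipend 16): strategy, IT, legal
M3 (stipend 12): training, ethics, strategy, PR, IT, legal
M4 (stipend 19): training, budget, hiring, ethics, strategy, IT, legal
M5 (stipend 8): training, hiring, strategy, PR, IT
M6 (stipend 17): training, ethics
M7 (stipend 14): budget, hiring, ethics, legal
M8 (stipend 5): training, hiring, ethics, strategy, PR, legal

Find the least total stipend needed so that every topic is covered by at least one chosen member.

M5, M7 cover every topic at stipend 8 + 14 = 22.
Any cover uses at least 2 members; among all covering selections none totals below 22.
Greedy by coverage-per-stipend would pick M8, M5, M7 for 27 — worse than the optimum 22.

22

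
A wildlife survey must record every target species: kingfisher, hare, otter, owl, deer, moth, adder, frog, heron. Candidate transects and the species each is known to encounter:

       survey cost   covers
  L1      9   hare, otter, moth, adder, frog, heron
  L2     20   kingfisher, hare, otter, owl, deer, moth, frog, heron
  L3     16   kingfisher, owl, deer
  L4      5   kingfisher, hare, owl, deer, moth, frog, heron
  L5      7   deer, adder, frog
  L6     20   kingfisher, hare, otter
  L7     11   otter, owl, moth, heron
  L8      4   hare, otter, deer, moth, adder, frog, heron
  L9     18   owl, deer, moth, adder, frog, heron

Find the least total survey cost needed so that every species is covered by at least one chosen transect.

9

L4, L8 cover every species at survey cost 5 + 4 = 9.
Any cover uses at least 2 transects; among all covering selections none totals below 9.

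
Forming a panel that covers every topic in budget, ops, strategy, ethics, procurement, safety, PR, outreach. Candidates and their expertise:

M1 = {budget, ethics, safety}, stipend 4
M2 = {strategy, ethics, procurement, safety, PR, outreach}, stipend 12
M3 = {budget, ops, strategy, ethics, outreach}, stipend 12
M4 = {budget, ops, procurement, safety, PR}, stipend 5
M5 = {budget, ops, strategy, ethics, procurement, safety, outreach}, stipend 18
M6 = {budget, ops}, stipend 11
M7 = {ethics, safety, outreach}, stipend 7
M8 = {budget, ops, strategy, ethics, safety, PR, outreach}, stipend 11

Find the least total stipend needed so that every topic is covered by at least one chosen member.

M4, M8 cover every topic at stipend 5 + 11 = 16.
Any cover uses at least 2 members; among all covering selections none totals below 16.
Greedy by coverage-per-stipend would pick M4, M7, M8 for 23 — worse than the optimum 16.

16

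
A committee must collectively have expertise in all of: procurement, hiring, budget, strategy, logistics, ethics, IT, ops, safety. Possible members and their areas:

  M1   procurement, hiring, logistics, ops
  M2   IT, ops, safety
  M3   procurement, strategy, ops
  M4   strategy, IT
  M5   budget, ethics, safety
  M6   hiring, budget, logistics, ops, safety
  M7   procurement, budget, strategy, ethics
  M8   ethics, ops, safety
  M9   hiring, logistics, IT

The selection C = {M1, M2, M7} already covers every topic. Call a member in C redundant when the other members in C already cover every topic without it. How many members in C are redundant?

Drop M1: hiring, logistics uncovered — not redundant.
Drop M2: IT, safety uncovered — not redundant.
Drop M7: budget, strategy, ethics uncovered — not redundant.
None of the members in C is redundant.

0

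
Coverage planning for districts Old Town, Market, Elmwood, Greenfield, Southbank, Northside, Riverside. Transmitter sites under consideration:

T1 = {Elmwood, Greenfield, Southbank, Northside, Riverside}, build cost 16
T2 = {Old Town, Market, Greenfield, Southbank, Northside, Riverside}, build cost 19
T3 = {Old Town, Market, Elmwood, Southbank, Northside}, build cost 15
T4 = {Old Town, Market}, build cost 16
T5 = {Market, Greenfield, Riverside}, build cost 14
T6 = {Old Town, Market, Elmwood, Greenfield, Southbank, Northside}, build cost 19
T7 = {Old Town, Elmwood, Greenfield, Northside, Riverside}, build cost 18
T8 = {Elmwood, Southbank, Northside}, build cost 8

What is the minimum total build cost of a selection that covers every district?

T2, T8 cover every district at build cost 19 + 8 = 27.
Any cover uses at least 2 transmitter sites; among all covering selections none totals below 27.
Greedy by coverage-per-build cost would pick T8, T5, T3 for 37 — worse than the optimum 27.

27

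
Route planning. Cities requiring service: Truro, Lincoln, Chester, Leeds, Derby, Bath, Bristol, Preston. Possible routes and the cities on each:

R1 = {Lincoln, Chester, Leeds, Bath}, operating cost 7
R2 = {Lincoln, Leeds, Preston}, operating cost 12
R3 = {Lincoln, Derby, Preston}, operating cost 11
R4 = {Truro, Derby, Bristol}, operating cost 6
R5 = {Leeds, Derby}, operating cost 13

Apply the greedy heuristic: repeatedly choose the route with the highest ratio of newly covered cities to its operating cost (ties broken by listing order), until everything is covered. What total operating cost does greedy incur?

Pick 1: R1 adds 4 new (Lincoln, Chester, Leeds, Bath) at operating cost 7 (ratio 4/7).
Pick 2: R4 adds 3 new (Truro, Derby, Bristol) at operating cost 6 (ratio 3/6).
Pick 3: R3 adds 1 new (Preston) at operating cost 11 (ratio 1/11).
Greedy total operating cost: 7 + 6 + 11 = 24.

24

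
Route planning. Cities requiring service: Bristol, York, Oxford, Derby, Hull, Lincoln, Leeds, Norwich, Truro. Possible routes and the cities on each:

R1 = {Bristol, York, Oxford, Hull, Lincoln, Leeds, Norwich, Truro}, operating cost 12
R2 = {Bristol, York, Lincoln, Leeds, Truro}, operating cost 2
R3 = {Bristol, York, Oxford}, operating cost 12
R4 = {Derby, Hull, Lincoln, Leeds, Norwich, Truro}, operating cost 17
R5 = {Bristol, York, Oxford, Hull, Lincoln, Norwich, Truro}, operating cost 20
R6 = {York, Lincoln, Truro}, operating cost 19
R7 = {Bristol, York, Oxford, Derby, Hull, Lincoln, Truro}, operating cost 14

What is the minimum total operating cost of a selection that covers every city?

26

R1, R7 cover every city at operating cost 12 + 14 = 26.
Any cover uses at least 2 routes; among all covering selections none totals below 26.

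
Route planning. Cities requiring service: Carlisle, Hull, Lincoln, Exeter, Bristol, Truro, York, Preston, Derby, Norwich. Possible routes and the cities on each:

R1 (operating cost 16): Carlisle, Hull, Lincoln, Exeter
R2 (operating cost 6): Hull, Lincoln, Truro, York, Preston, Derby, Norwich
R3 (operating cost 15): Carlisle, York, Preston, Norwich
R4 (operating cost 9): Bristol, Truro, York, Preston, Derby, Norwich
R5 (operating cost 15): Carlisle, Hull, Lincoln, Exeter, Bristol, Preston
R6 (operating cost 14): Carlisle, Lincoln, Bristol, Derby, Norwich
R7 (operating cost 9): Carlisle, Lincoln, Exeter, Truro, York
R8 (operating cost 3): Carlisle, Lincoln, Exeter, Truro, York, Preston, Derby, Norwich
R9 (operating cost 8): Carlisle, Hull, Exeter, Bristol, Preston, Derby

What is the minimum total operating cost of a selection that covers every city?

11

R8, R9 cover every city at operating cost 3 + 8 = 11.
Any cover uses at least 2 routes; among all covering selections none totals below 11.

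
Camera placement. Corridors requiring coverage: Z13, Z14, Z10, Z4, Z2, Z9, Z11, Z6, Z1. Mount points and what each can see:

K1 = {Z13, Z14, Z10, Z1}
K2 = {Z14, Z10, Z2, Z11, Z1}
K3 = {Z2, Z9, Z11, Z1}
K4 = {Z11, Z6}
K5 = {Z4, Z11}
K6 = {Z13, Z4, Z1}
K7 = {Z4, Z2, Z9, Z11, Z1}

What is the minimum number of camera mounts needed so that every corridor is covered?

K1, K4, K7 together cover {Z13, Z14, Z10, Z4, Z2, Z9, Z11, Z6, Z1} — every corridor.
No 2 of the 7 camera mounts cover everything (all 21 pairs fall short), so 3 is minimum.
Greedy (largest uncovered first) would take K2, K6, K3, K4 — 4 camera mounts — but 3 suffice.

3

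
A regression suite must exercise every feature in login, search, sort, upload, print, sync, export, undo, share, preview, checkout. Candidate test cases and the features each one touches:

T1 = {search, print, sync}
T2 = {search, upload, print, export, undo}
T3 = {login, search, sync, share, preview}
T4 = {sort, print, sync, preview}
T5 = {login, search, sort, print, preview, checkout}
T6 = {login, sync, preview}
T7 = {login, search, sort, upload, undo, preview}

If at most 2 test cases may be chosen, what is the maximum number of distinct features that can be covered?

Choosing T2, T3 covers {login, search, upload, print, sync, export, undo, share, preview} — 9 features.
No choice of 2 test cases does better; here sort, checkout are left uncovered.

9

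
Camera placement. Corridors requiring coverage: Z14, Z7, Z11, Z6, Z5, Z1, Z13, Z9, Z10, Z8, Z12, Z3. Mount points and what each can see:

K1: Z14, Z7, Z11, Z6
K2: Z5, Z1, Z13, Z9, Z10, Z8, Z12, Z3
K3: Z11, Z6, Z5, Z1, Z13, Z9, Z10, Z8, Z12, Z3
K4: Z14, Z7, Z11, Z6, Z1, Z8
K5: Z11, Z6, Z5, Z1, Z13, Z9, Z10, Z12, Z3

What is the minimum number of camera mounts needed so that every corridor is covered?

2

K1, K2 together cover {Z14, Z7, Z11, Z6, Z5, Z1, Z13, Z9, Z10, Z8, Z12, Z3} — every corridor.
No single camera mount contains all 12 corridors, so 2 is optimal.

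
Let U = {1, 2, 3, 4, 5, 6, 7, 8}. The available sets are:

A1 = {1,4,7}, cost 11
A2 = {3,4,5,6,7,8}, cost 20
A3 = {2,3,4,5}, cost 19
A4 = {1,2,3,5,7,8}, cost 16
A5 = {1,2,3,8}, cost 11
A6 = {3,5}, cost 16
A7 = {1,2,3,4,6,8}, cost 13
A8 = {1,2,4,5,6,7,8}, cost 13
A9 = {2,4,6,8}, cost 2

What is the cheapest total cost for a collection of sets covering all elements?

A4, A9 cover every element at cost 16 + 2 = 18.
Any cover uses at least 2 sets; among all covering selections none totals below 18.

18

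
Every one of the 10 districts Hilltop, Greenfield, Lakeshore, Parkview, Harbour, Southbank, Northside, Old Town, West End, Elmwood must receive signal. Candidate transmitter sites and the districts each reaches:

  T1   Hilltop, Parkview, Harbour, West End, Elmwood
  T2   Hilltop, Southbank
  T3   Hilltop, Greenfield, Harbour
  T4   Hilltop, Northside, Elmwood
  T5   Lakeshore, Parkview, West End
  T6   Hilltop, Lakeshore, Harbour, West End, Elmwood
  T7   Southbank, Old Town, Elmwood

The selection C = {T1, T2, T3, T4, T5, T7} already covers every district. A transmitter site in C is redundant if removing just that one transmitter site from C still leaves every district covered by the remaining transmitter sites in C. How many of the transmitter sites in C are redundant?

2

Drop T1: the rest still cover every district — redundant.
Drop T2: the rest still cover every district — redundant.
Drop T3: Greenfield uncovered — not redundant.
Drop T4: Northside uncovered — not redundant.
Drop T5: Lakeshore uncovered — not redundant.
Drop T7: Old Town uncovered — not redundant.
2 redundant: T1, T2.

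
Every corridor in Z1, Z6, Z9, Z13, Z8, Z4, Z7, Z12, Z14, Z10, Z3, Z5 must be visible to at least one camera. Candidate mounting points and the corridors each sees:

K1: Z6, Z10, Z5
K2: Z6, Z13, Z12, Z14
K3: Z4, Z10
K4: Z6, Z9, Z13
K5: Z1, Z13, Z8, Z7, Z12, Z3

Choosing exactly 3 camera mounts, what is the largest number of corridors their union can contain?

Choosing K1, K2, K5 covers {Z1, Z6, Z13, Z8, Z7, Z12, Z14, Z10, Z3, Z5} — 10 corridors.
No choice of 3 camera mounts does better; here Z9, Z4 are left uncovered.

10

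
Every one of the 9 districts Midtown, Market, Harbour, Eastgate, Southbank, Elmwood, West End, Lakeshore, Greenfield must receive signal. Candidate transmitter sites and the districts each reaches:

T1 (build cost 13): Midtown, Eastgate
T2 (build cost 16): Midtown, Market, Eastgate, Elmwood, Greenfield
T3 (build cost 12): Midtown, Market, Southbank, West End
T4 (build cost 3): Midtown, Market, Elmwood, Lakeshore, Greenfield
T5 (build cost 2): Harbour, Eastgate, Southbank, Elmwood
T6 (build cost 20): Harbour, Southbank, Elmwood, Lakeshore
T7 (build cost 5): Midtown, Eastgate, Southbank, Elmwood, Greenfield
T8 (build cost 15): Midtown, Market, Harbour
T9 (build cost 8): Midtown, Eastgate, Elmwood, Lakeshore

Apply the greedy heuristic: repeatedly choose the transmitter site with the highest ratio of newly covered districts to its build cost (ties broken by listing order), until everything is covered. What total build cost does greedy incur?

17

Pick 1: T5 adds 4 new (Harbour, Eastgate, Southbank, Elmwood) at build cost 2 (ratio 4/2).
Pick 2: T4 adds 4 new (Midtown, Market, Lakeshore, Greenfield) at build cost 3 (ratio 4/3).
Pick 3: T3 adds 1 new (West End) at build cost 12 (ratio 1/12).
Greedy total build cost: 2 + 3 + 12 = 17.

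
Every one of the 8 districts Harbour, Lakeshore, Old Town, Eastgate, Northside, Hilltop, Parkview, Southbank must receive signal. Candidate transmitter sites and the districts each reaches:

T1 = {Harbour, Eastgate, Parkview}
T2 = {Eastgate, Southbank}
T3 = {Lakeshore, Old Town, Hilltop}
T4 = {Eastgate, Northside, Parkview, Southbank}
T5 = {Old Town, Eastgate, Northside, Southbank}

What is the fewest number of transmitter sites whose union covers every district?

T1, T3, T4 together cover {Harbour, Lakeshore, Old Town, Eastgate, Northside, Hilltop, Parkview, Southbank} — every district.
No 2 of the 5 transmitter sites cover everything (all 10 pairs fall short), so 3 is minimum.

3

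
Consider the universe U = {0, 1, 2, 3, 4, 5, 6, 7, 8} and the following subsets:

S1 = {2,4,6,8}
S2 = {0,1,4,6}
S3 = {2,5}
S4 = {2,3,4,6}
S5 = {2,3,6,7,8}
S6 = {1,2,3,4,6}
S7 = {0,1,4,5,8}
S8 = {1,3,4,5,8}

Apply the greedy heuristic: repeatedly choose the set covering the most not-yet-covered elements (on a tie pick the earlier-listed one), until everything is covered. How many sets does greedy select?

Pick 1: S5 covers 5 new elements (2, 3, 6, 7, 8).
Pick 2: S7 covers 4 new elements (0, 1, 4, 5).
Greedy uses 2 sets.

2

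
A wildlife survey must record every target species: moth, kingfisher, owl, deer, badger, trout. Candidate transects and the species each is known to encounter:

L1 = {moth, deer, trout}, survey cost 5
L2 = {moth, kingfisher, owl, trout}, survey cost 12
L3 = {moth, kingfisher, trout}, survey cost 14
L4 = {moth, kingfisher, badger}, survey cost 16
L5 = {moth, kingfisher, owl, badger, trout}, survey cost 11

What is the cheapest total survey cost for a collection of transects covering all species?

16

L1, L5 cover every species at survey cost 5 + 11 = 16.
Any cover uses at least 2 transects; among all covering selections none totals below 16.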